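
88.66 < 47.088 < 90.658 False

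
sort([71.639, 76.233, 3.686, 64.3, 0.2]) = [0.2, 3.686, 64.3, 71.639, 76.233]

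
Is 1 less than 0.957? No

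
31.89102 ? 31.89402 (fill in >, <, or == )<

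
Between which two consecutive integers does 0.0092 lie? 0 and 1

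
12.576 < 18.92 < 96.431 True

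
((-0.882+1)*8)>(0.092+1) False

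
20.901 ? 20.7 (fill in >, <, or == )>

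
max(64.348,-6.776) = 64.348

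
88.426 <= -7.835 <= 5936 False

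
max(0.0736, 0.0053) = 0.0736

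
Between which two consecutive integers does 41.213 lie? 41 and 42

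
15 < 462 True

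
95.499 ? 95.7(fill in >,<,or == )<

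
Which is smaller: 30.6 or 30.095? 30.095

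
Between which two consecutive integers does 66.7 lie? 66 and 67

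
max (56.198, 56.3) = 56.3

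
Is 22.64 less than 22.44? No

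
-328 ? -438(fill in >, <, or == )>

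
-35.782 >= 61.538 False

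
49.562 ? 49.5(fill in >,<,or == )>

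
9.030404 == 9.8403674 False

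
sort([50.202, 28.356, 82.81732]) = [28.356, 50.202, 82.81732]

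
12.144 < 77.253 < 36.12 False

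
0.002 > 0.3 False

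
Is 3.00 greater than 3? No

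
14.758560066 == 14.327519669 False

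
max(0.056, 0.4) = 0.4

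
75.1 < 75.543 True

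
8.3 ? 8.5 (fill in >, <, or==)<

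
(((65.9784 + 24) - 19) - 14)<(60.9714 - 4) False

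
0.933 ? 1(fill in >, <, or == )<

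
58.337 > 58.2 True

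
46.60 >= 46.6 True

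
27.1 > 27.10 False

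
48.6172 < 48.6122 False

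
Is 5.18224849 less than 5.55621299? Yes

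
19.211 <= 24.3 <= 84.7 True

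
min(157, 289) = 157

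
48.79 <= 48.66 False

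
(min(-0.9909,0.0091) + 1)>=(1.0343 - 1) False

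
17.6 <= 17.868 True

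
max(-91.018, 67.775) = 67.775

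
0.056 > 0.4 False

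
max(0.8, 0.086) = 0.8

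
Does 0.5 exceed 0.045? Yes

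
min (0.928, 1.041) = 0.928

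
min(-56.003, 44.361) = -56.003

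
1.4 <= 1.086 False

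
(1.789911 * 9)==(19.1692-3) False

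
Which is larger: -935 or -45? -45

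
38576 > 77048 False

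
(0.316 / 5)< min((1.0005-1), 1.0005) False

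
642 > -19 True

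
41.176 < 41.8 True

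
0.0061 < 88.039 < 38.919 False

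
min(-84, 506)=-84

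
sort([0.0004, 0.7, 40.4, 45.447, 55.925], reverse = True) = [55.925, 45.447, 40.4, 0.7, 0.0004]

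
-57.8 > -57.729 False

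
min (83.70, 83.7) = 83.70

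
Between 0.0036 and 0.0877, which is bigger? 0.0877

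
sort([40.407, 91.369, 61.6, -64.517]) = [-64.517, 40.407, 61.6, 91.369]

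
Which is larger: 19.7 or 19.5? 19.7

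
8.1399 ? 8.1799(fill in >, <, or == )<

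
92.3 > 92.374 False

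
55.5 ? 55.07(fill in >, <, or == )>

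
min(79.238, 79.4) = 79.238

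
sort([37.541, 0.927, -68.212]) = [-68.212, 0.927, 37.541]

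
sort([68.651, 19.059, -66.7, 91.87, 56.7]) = [-66.7, 19.059, 56.7, 68.651, 91.87]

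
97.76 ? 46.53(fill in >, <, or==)>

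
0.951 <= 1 True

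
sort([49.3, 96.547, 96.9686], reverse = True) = [96.9686, 96.547, 49.3]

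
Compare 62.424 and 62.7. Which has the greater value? 62.7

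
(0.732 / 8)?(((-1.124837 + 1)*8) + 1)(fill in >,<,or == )>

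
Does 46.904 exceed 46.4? Yes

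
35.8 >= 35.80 True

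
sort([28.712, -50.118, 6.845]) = [-50.118, 6.845, 28.712]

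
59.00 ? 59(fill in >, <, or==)==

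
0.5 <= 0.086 False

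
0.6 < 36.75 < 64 True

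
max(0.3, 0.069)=0.3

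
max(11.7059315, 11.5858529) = 11.7059315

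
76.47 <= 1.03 False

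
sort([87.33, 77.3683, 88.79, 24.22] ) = [24.22, 77.3683, 87.33, 88.79]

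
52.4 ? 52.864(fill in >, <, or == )<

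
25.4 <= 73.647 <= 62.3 False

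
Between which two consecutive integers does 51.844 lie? 51 and 52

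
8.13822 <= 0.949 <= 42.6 False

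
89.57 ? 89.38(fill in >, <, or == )>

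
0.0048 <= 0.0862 True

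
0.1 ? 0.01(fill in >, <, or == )>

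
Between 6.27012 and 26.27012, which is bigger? 26.27012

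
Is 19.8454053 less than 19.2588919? No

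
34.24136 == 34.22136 False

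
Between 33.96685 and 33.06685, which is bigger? 33.96685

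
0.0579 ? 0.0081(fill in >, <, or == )>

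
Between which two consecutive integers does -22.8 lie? -23 and -22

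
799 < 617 False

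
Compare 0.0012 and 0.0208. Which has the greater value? 0.0208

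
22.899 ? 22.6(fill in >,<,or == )>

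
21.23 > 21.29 False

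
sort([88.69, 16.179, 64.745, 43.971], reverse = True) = [88.69, 64.745, 43.971, 16.179]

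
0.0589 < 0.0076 False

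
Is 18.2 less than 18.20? No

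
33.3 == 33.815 False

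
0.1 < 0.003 False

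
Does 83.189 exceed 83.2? No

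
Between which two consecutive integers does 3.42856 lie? 3 and 4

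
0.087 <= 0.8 True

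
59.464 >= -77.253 True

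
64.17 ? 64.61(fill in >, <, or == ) <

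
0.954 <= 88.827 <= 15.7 False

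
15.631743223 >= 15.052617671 True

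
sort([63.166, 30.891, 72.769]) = [30.891, 63.166, 72.769]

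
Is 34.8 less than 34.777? No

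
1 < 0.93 False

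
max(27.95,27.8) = 27.95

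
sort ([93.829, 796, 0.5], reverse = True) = [796, 93.829, 0.5]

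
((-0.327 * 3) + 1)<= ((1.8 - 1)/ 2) True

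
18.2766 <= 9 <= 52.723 False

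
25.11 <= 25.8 True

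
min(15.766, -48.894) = -48.894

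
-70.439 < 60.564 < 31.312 False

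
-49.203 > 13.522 False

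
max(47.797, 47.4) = 47.797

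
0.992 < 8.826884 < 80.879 True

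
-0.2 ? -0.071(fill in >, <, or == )<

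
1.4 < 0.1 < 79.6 False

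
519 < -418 False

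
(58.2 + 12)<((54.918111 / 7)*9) True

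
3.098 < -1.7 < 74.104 False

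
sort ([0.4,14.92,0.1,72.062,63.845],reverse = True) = [72.062,63.845,14.92,0.4,0.1]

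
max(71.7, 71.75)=71.75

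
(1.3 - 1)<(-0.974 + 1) False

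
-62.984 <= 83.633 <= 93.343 True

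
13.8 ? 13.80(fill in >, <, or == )==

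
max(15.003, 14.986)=15.003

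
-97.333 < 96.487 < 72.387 False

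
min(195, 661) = 195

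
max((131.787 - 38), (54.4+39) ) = 93.787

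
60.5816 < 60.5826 True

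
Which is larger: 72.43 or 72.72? 72.72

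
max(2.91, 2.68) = 2.91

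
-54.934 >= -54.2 False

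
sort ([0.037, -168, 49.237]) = [-168, 0.037, 49.237]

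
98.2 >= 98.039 True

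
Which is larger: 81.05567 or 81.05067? 81.05567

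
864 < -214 False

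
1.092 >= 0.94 True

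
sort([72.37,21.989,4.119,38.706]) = [4.119,21.989,38.706,72.37]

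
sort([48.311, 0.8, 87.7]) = [0.8, 48.311, 87.7]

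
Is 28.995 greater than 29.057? No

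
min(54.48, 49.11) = 49.11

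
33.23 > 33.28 False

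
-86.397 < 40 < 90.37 True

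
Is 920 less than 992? Yes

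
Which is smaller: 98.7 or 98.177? 98.177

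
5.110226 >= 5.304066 False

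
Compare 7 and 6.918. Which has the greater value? 7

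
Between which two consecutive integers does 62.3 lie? 62 and 63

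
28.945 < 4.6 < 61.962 False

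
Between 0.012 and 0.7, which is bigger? 0.7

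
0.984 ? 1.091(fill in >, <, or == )<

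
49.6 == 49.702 False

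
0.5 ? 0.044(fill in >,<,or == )>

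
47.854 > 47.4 True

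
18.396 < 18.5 True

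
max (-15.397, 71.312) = 71.312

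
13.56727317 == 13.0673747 False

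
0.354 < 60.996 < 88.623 True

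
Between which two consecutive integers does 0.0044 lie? 0 and 1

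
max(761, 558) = 761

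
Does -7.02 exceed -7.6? Yes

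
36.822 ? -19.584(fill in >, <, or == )>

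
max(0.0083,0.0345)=0.0345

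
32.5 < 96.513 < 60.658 False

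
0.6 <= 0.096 False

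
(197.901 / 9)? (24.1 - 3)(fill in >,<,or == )>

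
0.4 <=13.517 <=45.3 True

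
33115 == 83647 False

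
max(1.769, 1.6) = 1.769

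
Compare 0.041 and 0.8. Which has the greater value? 0.8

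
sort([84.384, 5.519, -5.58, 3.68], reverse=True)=[84.384, 5.519, 3.68, -5.58]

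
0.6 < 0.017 False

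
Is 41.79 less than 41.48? No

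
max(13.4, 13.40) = 13.40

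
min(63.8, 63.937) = 63.8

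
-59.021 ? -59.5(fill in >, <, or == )>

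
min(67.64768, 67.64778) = 67.64768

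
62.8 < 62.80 False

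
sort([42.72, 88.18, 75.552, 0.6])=[0.6, 42.72, 75.552, 88.18]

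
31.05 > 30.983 True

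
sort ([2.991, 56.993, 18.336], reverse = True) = [56.993, 18.336, 2.991]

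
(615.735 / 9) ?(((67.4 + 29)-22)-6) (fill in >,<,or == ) >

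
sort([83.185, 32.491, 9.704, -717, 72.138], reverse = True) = [83.185, 72.138, 32.491, 9.704, -717]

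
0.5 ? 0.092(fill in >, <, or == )>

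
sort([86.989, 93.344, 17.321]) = [17.321, 86.989, 93.344]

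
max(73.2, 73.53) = 73.53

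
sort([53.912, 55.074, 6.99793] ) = [6.99793, 53.912, 55.074]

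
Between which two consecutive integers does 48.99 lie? 48 and 49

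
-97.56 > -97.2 False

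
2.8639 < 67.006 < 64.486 False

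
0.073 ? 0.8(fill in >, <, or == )<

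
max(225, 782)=782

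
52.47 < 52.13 False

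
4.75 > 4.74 True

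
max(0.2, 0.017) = 0.2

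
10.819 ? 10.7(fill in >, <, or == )>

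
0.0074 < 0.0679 True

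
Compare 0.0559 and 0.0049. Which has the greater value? 0.0559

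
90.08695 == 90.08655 False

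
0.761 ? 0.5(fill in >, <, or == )>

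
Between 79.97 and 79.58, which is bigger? 79.97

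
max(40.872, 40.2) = 40.872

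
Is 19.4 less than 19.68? Yes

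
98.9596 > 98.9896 False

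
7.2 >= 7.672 False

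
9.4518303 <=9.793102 True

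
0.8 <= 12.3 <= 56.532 True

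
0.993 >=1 False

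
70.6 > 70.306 True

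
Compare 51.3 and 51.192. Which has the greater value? 51.3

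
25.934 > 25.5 True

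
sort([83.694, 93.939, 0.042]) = [0.042, 83.694, 93.939]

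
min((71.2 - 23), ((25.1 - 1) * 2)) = 48.2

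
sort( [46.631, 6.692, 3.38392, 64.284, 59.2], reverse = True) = [64.284, 59.2, 46.631, 6.692, 3.38392]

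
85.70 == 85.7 True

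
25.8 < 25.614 False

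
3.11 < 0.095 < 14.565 False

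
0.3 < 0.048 False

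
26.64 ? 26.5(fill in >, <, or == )>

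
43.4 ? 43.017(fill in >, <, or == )>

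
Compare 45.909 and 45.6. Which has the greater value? 45.909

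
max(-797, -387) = -387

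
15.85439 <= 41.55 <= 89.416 True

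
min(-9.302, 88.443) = -9.302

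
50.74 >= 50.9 False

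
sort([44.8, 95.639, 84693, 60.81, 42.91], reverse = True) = [84693, 95.639, 60.81, 44.8, 42.91]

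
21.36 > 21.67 False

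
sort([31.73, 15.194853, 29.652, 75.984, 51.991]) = [15.194853, 29.652, 31.73, 51.991, 75.984]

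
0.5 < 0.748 True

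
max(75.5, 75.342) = 75.5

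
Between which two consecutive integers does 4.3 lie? 4 and 5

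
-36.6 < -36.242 True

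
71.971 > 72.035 False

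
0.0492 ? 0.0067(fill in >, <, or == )>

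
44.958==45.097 False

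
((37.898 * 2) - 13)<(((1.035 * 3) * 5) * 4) False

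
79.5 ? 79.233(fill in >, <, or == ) >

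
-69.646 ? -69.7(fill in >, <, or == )>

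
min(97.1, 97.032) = 97.032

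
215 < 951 True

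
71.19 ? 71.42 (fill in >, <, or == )<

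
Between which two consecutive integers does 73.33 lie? 73 and 74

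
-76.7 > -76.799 True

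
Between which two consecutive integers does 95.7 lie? 95 and 96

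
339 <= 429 True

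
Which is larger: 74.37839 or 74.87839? 74.87839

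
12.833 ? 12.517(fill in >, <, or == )>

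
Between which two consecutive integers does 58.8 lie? 58 and 59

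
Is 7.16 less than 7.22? Yes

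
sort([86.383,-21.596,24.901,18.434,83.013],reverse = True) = [86.383,83.013,24.901,18.434,-21.596]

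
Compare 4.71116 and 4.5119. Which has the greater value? 4.71116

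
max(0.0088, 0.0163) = 0.0163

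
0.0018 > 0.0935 False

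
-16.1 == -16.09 False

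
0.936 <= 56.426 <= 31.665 False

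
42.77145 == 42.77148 False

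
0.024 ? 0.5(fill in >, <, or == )<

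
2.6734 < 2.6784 True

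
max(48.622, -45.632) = 48.622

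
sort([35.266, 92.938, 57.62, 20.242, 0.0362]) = [0.0362, 20.242, 35.266, 57.62, 92.938]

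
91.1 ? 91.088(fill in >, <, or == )>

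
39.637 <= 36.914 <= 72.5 False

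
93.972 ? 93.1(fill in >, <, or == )>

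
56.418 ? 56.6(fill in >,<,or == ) <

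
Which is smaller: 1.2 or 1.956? 1.2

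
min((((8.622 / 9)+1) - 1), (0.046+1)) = 0.958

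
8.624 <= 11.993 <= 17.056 True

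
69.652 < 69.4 False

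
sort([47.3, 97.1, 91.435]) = [47.3, 91.435, 97.1]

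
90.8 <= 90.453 False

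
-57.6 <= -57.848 False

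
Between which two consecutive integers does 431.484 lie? 431 and 432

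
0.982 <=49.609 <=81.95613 True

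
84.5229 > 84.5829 False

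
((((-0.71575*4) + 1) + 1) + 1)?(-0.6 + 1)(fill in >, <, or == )<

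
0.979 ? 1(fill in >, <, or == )<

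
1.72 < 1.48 False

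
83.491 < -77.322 False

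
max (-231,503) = 503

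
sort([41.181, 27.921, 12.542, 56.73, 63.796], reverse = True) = [63.796, 56.73, 41.181, 27.921, 12.542]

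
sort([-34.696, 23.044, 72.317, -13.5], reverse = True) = [72.317, 23.044, -13.5, -34.696]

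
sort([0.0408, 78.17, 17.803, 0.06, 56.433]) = [0.0408, 0.06, 17.803, 56.433, 78.17]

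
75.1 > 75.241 False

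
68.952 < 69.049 True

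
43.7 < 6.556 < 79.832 False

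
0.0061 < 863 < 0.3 False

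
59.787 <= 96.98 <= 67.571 False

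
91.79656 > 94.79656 False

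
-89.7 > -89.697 False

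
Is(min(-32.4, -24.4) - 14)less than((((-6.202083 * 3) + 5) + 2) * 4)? No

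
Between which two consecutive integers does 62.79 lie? 62 and 63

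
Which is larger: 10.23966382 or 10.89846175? 10.89846175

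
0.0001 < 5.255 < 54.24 True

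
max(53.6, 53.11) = 53.6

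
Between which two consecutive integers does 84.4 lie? 84 and 85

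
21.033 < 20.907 False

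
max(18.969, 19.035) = 19.035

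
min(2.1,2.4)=2.1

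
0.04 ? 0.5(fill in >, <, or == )<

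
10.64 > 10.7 False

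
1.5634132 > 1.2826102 True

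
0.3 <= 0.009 False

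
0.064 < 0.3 True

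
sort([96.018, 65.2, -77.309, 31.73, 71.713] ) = [-77.309, 31.73, 65.2, 71.713, 96.018]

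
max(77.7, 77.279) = 77.7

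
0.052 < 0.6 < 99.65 True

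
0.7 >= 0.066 True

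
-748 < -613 True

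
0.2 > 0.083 True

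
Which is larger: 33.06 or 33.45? 33.45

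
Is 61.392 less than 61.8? Yes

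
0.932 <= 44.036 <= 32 False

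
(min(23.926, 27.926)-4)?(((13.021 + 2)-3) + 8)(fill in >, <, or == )<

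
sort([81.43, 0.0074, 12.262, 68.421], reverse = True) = [81.43, 68.421, 12.262, 0.0074]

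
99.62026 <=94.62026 False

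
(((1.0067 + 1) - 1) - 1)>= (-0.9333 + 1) False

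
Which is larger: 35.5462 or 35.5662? 35.5662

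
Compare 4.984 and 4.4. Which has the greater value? 4.984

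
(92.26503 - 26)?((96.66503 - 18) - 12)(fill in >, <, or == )<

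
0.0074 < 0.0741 True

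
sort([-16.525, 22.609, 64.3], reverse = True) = [64.3, 22.609, -16.525]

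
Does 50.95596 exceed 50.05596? Yes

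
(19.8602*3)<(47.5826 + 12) True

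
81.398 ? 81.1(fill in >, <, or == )>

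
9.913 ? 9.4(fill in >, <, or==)>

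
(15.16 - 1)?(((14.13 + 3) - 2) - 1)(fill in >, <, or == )>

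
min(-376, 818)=-376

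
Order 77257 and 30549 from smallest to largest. 30549, 77257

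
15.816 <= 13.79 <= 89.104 False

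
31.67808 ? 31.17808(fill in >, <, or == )>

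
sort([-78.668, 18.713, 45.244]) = [-78.668, 18.713, 45.244]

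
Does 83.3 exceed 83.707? No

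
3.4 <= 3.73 True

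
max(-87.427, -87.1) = -87.1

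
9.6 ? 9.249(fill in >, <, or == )>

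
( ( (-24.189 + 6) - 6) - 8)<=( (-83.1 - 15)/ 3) False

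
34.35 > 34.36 False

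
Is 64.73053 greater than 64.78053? No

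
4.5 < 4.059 False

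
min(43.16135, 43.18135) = 43.16135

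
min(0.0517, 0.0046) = 0.0046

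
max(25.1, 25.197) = 25.197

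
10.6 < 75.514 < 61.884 False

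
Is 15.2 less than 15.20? No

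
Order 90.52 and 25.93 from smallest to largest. 25.93, 90.52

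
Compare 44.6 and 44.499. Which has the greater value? 44.6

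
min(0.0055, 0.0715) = 0.0055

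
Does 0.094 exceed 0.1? No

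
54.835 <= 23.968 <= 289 False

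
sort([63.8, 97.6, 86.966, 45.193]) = [45.193, 63.8, 86.966, 97.6]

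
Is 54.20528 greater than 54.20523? Yes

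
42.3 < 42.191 False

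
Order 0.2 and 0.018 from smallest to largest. 0.018, 0.2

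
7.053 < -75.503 False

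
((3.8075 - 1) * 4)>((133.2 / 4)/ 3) True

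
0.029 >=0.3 False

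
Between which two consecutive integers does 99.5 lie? 99 and 100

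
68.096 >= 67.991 True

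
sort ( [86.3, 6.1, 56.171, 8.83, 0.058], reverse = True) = [86.3, 56.171, 8.83, 6.1, 0.058]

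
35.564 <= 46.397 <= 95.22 True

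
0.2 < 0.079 False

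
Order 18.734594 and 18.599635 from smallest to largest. 18.599635, 18.734594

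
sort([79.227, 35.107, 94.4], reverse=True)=[94.4, 79.227, 35.107]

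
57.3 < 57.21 False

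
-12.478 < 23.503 True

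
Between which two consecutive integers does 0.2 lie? 0 and 1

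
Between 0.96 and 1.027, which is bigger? 1.027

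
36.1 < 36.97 True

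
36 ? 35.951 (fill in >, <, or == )>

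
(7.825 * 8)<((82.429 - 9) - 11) False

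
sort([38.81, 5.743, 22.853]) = [5.743, 22.853, 38.81]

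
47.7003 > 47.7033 False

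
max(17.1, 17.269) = 17.269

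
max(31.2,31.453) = 31.453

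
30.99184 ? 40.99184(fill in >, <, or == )<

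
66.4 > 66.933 False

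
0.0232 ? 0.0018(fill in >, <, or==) >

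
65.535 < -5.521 False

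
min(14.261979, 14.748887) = 14.261979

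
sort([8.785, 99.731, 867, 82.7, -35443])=[-35443, 8.785, 82.7, 99.731, 867]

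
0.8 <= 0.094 False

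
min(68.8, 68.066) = 68.066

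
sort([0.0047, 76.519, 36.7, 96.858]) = [0.0047, 36.7, 76.519, 96.858]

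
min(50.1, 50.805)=50.1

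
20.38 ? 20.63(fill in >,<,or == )<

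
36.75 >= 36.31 True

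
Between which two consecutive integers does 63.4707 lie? 63 and 64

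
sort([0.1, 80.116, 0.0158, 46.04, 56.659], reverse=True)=[80.116, 56.659, 46.04, 0.1, 0.0158]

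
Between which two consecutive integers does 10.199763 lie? 10 and 11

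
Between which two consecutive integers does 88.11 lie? 88 and 89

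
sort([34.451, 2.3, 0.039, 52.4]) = [0.039, 2.3, 34.451, 52.4]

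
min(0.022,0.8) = 0.022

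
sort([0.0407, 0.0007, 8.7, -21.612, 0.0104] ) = [-21.612, 0.0007, 0.0104, 0.0407, 8.7]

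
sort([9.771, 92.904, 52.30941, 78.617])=[9.771, 52.30941, 78.617, 92.904]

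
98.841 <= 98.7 False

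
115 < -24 False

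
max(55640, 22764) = 55640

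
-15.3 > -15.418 True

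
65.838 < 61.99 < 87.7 False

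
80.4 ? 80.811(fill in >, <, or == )<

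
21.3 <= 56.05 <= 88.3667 True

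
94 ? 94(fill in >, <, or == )==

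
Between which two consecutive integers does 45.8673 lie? 45 and 46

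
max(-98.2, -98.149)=-98.149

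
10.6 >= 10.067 True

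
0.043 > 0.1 False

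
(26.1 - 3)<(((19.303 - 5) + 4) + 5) True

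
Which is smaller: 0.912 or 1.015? 0.912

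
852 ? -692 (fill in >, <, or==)>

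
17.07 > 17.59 False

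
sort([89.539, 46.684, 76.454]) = [46.684, 76.454, 89.539]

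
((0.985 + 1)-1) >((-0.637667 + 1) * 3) False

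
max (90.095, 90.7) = 90.7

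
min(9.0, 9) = 9.0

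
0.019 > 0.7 False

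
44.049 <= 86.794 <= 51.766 False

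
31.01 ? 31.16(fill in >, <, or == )<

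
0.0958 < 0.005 False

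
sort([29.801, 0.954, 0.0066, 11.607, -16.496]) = [-16.496, 0.0066, 0.954, 11.607, 29.801]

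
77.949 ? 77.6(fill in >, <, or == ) >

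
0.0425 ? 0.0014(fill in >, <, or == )>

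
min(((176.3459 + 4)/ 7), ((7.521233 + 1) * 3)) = 25.563699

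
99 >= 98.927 True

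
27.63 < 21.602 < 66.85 False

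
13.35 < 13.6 True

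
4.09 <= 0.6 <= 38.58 False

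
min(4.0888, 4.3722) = 4.0888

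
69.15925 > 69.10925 True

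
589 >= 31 True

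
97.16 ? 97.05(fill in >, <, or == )>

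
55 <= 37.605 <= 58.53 False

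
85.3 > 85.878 False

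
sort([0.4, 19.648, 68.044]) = [0.4, 19.648, 68.044]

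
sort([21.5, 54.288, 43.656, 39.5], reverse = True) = [54.288, 43.656, 39.5, 21.5]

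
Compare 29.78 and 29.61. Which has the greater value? 29.78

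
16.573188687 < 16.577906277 True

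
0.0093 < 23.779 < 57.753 True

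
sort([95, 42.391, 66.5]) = [42.391, 66.5, 95]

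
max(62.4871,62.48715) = 62.48715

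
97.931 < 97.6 False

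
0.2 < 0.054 False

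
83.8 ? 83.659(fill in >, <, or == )>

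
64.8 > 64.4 True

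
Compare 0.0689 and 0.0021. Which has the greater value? 0.0689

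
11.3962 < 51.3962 True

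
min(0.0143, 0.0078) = 0.0078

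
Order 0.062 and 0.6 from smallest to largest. 0.062, 0.6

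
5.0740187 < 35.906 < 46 True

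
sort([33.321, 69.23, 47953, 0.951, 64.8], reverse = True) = [47953, 69.23, 64.8, 33.321, 0.951]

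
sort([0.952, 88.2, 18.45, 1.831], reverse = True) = [88.2, 18.45, 1.831, 0.952]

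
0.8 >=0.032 True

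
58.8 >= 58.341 True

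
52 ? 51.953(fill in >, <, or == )>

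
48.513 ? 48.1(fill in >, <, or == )>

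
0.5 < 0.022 False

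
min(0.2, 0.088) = 0.088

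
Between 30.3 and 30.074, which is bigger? 30.3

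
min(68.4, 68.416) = 68.4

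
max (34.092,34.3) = 34.3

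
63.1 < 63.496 True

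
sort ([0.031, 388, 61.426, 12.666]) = [0.031, 12.666, 61.426, 388]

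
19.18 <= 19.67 True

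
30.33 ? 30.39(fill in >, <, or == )<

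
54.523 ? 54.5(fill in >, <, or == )>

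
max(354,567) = 567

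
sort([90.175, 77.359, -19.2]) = [-19.2, 77.359, 90.175]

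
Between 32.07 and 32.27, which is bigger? 32.27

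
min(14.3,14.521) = 14.3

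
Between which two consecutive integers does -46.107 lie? -47 and -46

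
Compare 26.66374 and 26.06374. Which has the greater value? 26.66374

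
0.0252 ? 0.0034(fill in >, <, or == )>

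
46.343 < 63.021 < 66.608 True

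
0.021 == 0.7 False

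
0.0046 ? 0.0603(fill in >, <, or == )<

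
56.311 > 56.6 False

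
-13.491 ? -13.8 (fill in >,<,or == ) >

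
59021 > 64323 False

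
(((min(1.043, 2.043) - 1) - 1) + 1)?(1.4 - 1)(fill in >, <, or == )<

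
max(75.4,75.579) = 75.579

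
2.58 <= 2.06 False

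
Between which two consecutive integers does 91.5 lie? 91 and 92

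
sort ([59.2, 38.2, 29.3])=[29.3, 38.2, 59.2]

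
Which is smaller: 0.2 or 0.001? 0.001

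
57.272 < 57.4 True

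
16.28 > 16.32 False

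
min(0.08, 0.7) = 0.08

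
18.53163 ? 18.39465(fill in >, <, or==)>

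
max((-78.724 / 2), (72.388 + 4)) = 76.388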